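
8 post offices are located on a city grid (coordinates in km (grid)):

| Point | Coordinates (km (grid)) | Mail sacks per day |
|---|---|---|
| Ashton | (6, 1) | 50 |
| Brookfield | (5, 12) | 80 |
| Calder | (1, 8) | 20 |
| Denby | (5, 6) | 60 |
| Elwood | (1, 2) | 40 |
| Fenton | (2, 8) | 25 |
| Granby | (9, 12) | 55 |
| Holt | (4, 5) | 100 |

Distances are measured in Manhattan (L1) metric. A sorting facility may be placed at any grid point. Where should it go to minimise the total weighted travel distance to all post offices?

(5, 6)

Manhattan distance separates: Σwᵢ(|x−xᵢ|+|y−yᵢ|) = Σwᵢ|x−xᵢ| + Σwᵢ|y−yᵢ|, so x and y are optimised independently as 1-D weighted medians.
Total weight W = 430; half = 215.
x-coordinate, sorted with cumulative weight:
  x=1 (Calder, w=20) cum 20
  x=1 (Elwood, w=40) cum 60
  x=2 (Fenton, w=25) cum 85
  x=4 (Holt, w=100) cum 185
  x=5 (Brookfield, w=80) cum 265  ← median
  x=5 (Denby, w=60) cum 325
  x=6 (Ashton, w=50) cum 375
  x=9 (Granby, w=55) cum 430
⇒ x* = 5
y-coordinate, sorted with cumulative weight:
  y=1 (Ashton, w=50) cum 50
  y=2 (Elwood, w=40) cum 90
  y=5 (Holt, w=100) cum 190
  y=6 (Denby, w=60) cum 250  ← median
  y=8 (Calder, w=20) cum 270
  y=8 (Fenton, w=25) cum 295
  y=12 (Brookfield, w=80) cum 375
  y=12 (Granby, w=55) cum 430
⇒ y* = 6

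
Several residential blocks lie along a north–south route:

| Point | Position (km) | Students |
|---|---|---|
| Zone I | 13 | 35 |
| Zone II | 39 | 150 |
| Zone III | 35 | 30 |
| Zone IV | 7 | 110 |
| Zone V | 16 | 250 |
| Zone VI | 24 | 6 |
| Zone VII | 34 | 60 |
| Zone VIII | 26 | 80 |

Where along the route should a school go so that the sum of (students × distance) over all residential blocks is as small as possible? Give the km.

x = 16

For a sum of weighted absolute distances on a line, the optimum is the weighted median (not the mean). Total weight W = 721; half-weight = 360.5.
Sort by position and accumulate weight:
  km 7 (Zone IV, w=110) → cum 110
  km 13 (Zone I, w=35) → cum 145
  km 16 (Zone V, w=250) → cum 395  ≥ 360.5 → median here
  km 24 (Zone VI, w=6) → cum 401
  km 26 (Zone VIII, w=80) → cum 481
  km 34 (Zone VII, w=60) → cum 541
  km 35 (Zone III, w=30) → cum 571
  km 39 (Zone II, w=150) → cum 721
Optimal location: km 16.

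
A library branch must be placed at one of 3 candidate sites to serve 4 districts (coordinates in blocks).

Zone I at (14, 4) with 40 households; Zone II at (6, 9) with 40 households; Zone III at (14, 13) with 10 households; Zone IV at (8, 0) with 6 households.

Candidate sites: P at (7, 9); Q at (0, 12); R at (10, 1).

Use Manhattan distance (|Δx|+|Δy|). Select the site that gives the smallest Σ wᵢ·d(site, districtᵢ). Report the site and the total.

P, total 690 blocks

Total weighted distance at each candidate:
  P (7, 9): total = 690
  Q (0, 12): total = 1510
  R (10, 1): total = 938
Minimum is at P with total 690 blocks.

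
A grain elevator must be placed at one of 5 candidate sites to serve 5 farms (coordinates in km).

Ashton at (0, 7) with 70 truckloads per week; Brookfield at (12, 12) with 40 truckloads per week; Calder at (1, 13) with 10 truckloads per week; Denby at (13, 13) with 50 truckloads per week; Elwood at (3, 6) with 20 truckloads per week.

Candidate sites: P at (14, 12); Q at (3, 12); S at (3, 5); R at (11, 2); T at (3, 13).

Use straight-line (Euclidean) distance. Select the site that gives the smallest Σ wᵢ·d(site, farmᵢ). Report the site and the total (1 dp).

Q, total 1413.0 km

Total weighted distance at each candidate:
  P (14, 12): total = 1572.3
  Q (3, 12): total = 1413.0
  S (3, 5): total = 1451.2
  R (11, 2): total = 2134.4
  T (3, 13): total = 1491.8
Minimum is at Q with total 1413.0 km.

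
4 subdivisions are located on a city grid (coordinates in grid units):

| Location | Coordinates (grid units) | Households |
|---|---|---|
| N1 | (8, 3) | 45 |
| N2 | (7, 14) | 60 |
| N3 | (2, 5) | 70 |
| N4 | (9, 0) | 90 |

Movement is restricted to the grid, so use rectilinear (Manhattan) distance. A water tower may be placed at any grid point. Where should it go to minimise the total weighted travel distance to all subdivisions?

Manhattan distance separates: Σwᵢ(|x−xᵢ|+|y−yᵢ|) = Σwᵢ|x−xᵢ| + Σwᵢ|y−yᵢ|, so x and y are optimised independently as 1-D weighted medians.
Total weight W = 265; half = 132.5.
x-coordinate, sorted with cumulative weight:
  x=2 (N3, w=70) cum 70
  x=7 (N2, w=60) cum 130
  x=8 (N1, w=45) cum 175  ← median
  x=9 (N4, w=90) cum 265
⇒ x* = 8
y-coordinate, sorted with cumulative weight:
  y=0 (N4, w=90) cum 90
  y=3 (N1, w=45) cum 135  ← median
  y=5 (N3, w=70) cum 205
  y=14 (N2, w=60) cum 265
⇒ y* = 3

(8, 3)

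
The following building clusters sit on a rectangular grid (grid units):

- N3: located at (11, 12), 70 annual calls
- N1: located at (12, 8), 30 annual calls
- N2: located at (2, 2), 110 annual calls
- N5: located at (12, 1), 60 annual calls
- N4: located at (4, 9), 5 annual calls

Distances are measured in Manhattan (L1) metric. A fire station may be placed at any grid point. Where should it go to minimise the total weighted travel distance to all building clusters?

Manhattan distance separates: Σwᵢ(|x−xᵢ|+|y−yᵢ|) = Σwᵢ|x−xᵢ| + Σwᵢ|y−yᵢ|, so x and y are optimised independently as 1-D weighted medians.
Total weight W = 275; half = 137.5.
x-coordinate, sorted with cumulative weight:
  x=2 (N2, w=110) cum 110
  x=4 (N4, w=5) cum 115
  x=11 (N3, w=70) cum 185  ← median
  x=12 (N1, w=30) cum 215
  x=12 (N5, w=60) cum 275
⇒ x* = 11
y-coordinate, sorted with cumulative weight:
  y=1 (N5, w=60) cum 60
  y=2 (N2, w=110) cum 170  ← median
  y=8 (N1, w=30) cum 200
  y=9 (N4, w=5) cum 205
  y=12 (N3, w=70) cum 275
⇒ y* = 2

(11, 2)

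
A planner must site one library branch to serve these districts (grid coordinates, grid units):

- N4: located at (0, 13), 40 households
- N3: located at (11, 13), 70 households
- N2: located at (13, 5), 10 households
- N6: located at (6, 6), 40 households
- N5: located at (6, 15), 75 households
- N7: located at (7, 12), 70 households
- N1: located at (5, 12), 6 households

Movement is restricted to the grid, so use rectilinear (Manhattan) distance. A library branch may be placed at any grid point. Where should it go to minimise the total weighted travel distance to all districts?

Manhattan distance separates: Σwᵢ(|x−xᵢ|+|y−yᵢ|) = Σwᵢ|x−xᵢ| + Σwᵢ|y−yᵢ|, so x and y are optimised independently as 1-D weighted medians.
Total weight W = 311; half = 155.5.
x-coordinate, sorted with cumulative weight:
  x=0 (N4, w=40) cum 40
  x=5 (N1, w=6) cum 46
  x=6 (N6, w=40) cum 86
  x=6 (N5, w=75) cum 161  ← median
  x=7 (N7, w=70) cum 231
  x=11 (N3, w=70) cum 301
  x=13 (N2, w=10) cum 311
⇒ x* = 6
y-coordinate, sorted with cumulative weight:
  y=5 (N2, w=10) cum 10
  y=6 (N6, w=40) cum 50
  y=12 (N7, w=70) cum 120
  y=12 (N1, w=6) cum 126
  y=13 (N4, w=40) cum 166  ← median
  y=13 (N3, w=70) cum 236
  y=15 (N5, w=75) cum 311
⇒ y* = 13

(6, 13)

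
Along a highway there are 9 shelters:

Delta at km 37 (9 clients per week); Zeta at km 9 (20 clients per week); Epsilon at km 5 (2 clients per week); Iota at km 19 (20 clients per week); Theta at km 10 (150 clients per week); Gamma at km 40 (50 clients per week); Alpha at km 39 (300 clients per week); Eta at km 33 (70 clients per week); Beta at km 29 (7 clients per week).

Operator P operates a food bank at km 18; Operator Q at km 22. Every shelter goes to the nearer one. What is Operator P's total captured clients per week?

192

The indifferent point is the midpoint (18+22)/2 = 20; shelters left of it (closer to Operator P at 18) go to Operator P, those right go to Operator Q.
  Epsilon at 5 (w=2) → Operator P
  Zeta at 9 (w=20) → Operator P
  Theta at 10 (w=150) → Operator P
  Iota at 19 (w=20) → Operator P
  Beta at 29 (w=7) → Operator Q
  Eta at 33 (w=70) → Operator Q
  Delta at 37 (w=9) → Operator Q
  Alpha at 39 (w=300) → Operator Q
  Gamma at 40 (w=50) → Operator Q
Operator P captures 192; Operator Q captures 436.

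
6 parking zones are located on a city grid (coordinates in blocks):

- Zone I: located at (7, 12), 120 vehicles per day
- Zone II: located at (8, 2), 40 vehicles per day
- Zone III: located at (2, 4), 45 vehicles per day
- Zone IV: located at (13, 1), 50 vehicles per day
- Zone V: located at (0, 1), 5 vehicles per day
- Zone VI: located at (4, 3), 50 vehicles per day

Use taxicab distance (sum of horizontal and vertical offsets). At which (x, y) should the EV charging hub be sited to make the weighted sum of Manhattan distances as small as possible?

Manhattan distance separates: Σwᵢ(|x−xᵢ|+|y−yᵢ|) = Σwᵢ|x−xᵢ| + Σwᵢ|y−yᵢ|, so x and y are optimised independently as 1-D weighted medians.
Total weight W = 310; half = 155.
x-coordinate, sorted with cumulative weight:
  x=0 (Zone V, w=5) cum 5
  x=2 (Zone III, w=45) cum 50
  x=4 (Zone VI, w=50) cum 100
  x=7 (Zone I, w=120) cum 220  ← median
  x=8 (Zone II, w=40) cum 260
  x=13 (Zone IV, w=50) cum 310
⇒ x* = 7
y-coordinate, sorted with cumulative weight:
  y=1 (Zone IV, w=50) cum 50
  y=1 (Zone V, w=5) cum 55
  y=2 (Zone II, w=40) cum 95
  y=3 (Zone VI, w=50) cum 145
  y=4 (Zone III, w=45) cum 190  ← median
  y=12 (Zone I, w=120) cum 310
⇒ y* = 4

(7, 4)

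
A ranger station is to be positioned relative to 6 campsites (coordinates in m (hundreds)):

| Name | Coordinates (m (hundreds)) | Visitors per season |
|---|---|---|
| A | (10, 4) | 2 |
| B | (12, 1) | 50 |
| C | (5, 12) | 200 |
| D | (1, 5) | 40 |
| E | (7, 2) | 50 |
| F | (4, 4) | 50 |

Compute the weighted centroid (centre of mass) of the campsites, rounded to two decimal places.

The minimiser of Σwᵢ‖p−pᵢ‖² is the weighted centroid p* = (Σwᵢpᵢ)/(Σwᵢ).
Σwᵢ = 392.
Σwᵢxᵢ = 2·10 + 50·12 + 200·5 + 40·1 + 50·7 + 50·4 = 2210.
Σwᵢyᵢ = 2·4 + 50·1 + 200·12 + 40·5 + 50·2 + 50·4 = 2958.
x* = 2210/392 = 5.64, y* = 2958/392 = 7.55.

(5.64, 7.55)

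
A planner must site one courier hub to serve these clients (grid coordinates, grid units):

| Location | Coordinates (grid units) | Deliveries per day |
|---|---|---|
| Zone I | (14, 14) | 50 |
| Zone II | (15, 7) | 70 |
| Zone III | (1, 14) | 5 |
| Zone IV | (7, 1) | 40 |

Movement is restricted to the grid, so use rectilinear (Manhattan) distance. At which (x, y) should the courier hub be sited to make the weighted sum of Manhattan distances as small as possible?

Manhattan distance separates: Σwᵢ(|x−xᵢ|+|y−yᵢ|) = Σwᵢ|x−xᵢ| + Σwᵢ|y−yᵢ|, so x and y are optimised independently as 1-D weighted medians.
Total weight W = 165; half = 82.5.
x-coordinate, sorted with cumulative weight:
  x=1 (Zone III, w=5) cum 5
  x=7 (Zone IV, w=40) cum 45
  x=14 (Zone I, w=50) cum 95  ← median
  x=15 (Zone II, w=70) cum 165
⇒ x* = 14
y-coordinate, sorted with cumulative weight:
  y=1 (Zone IV, w=40) cum 40
  y=7 (Zone II, w=70) cum 110  ← median
  y=14 (Zone I, w=50) cum 160
  y=14 (Zone III, w=5) cum 165
⇒ y* = 7

(14, 7)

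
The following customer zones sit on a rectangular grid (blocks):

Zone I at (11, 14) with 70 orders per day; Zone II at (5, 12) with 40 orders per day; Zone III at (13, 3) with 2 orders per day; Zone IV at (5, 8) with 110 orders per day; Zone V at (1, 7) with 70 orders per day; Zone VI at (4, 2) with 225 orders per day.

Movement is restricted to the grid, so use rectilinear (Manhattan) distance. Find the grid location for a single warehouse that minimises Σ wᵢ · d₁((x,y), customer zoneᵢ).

Manhattan distance separates: Σwᵢ(|x−xᵢ|+|y−yᵢ|) = Σwᵢ|x−xᵢ| + Σwᵢ|y−yᵢ|, so x and y are optimised independently as 1-D weighted medians.
Total weight W = 517; half = 258.5.
x-coordinate, sorted with cumulative weight:
  x=1 (Zone V, w=70) cum 70
  x=4 (Zone VI, w=225) cum 295  ← median
  x=5 (Zone II, w=40) cum 335
  x=5 (Zone IV, w=110) cum 445
  x=11 (Zone I, w=70) cum 515
  x=13 (Zone III, w=2) cum 517
⇒ x* = 4
y-coordinate, sorted with cumulative weight:
  y=2 (Zone VI, w=225) cum 225
  y=3 (Zone III, w=2) cum 227
  y=7 (Zone V, w=70) cum 297  ← median
  y=8 (Zone IV, w=110) cum 407
  y=12 (Zone II, w=40) cum 447
  y=14 (Zone I, w=70) cum 517
⇒ y* = 7

(4, 7)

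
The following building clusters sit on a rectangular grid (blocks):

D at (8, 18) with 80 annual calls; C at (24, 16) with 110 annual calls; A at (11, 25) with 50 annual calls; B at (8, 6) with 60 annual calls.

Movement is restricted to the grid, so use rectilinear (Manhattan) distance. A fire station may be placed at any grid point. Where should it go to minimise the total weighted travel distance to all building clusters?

(11, 16)

Manhattan distance separates: Σwᵢ(|x−xᵢ|+|y−yᵢ|) = Σwᵢ|x−xᵢ| + Σwᵢ|y−yᵢ|, so x and y are optimised independently as 1-D weighted medians.
Total weight W = 300; half = 150.
x-coordinate, sorted with cumulative weight:
  x=8 (D, w=80) cum 80
  x=8 (B, w=60) cum 140
  x=11 (A, w=50) cum 190  ← median
  x=24 (C, w=110) cum 300
⇒ x* = 11
y-coordinate, sorted with cumulative weight:
  y=6 (B, w=60) cum 60
  y=16 (C, w=110) cum 170  ← median
  y=18 (D, w=80) cum 250
  y=25 (A, w=50) cum 300
⇒ y* = 16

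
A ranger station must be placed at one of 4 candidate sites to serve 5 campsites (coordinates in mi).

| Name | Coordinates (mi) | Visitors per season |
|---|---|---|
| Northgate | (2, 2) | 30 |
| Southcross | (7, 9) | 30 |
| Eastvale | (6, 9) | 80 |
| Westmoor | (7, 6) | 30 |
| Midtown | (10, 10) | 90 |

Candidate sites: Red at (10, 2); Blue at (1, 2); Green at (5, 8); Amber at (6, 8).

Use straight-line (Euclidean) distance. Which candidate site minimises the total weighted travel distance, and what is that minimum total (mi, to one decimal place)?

Amber, total 808.3 mi

Total weighted distance at each candidate:
  Red (10, 2): total = 1983.5
  Blue (1, 2): total = 2294.8
  Green (5, 8): total = 951.0
  Amber (6, 8): total = 808.3
Minimum is at Amber with total 808.3 mi.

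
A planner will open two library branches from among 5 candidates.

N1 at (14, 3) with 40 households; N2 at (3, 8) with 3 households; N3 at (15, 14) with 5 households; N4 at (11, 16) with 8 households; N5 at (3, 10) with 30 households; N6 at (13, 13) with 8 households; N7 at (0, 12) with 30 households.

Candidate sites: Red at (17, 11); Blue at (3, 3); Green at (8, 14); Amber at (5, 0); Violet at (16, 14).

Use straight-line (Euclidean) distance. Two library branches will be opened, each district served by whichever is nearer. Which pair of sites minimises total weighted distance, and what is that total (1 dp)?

{Red, Green}, total 887.3

Evaluate every pair (each demand assigned to the nearer of the two):
  {Red, Green}: total = 887.3
  {Green, Amber}: total = 947.0
  {Red, Blue}: total = 967.7
  {Green, Violet}: total = 969.3
  {Blue, Green}: total = 999.1
  {Blue, Violet}: total = 1023.0
  {Amber, Violet}: total = 1173.5
  {Red, Amber}: total = 1178.7
  {Blue, Amber}: total = 1205.7
  {Red, Violet}: total = 1349.9
Best pair: {Red, Green} with total 887.3.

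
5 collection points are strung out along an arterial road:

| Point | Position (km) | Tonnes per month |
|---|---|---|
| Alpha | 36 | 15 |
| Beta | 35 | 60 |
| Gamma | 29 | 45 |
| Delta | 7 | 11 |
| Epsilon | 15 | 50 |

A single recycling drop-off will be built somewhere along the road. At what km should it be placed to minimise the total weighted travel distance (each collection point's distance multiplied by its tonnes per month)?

For a sum of weighted absolute distances on a line, the optimum is the weighted median (not the mean). Total weight W = 181; half-weight = 90.5.
Sort by position and accumulate weight:
  km 7 (Delta, w=11) → cum 11
  km 15 (Epsilon, w=50) → cum 61
  km 29 (Gamma, w=45) → cum 106  ≥ 90.5 → median here
  km 35 (Beta, w=60) → cum 166
  km 36 (Alpha, w=15) → cum 181
Optimal location: km 29.

x = 29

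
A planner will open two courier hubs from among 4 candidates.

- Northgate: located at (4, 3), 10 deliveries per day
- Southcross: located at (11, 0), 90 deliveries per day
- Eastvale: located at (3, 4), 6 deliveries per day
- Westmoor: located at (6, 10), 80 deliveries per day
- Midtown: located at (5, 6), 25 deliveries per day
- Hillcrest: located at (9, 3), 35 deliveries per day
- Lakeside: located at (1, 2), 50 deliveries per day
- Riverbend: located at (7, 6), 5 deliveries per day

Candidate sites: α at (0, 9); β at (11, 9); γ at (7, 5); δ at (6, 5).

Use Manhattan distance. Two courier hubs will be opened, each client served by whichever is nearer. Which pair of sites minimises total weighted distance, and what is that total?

{γ, δ}, total 1869

Evaluate every pair (each demand assigned to the nearer of the two):
  {γ, δ}: total = 1869
  {β, δ}: total = 1909
  {α, γ}: total = 1990
  {α, δ}: total = 1999
  {β, γ}: total = 2040
  {α, β}: total = 2353
Best pair: {γ, δ} with total 1869.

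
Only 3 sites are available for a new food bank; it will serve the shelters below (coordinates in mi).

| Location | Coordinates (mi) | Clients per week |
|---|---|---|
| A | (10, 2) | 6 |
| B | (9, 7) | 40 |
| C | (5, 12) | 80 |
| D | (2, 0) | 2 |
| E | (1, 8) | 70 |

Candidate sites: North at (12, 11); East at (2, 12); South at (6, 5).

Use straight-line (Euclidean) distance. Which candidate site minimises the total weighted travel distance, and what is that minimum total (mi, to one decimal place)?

Total weighted distance at each candidate:
  North (12, 11): total = 1648.9
  East (2, 12): total = 973.5
  South (6, 5): total = 1160.9
Minimum is at East with total 973.5 mi.

East, total 973.5 mi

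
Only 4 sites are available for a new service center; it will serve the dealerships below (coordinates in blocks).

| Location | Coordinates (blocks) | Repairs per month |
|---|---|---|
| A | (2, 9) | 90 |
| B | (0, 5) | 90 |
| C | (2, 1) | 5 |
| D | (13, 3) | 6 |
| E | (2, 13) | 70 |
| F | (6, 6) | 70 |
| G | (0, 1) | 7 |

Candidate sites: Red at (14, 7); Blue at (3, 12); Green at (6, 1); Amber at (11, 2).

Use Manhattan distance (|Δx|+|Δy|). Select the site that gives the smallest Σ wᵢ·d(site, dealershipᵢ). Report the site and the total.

Total weighted distance at each candidate:
  Red (14, 7): total = 4850
  Blue (3, 12): total = 2302
  Green (6, 1): total = 3566
  Amber (11, 2): total = 4882
Minimum is at Blue with total 2302 blocks.

Blue, total 2302 blocks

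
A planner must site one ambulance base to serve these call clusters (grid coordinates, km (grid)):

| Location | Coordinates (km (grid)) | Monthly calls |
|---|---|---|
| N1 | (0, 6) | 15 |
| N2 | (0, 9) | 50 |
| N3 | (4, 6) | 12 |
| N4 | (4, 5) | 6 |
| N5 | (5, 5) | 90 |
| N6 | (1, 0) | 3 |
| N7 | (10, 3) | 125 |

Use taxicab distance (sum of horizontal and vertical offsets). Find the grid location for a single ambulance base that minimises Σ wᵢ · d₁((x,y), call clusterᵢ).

Manhattan distance separates: Σwᵢ(|x−xᵢ|+|y−yᵢ|) = Σwᵢ|x−xᵢ| + Σwᵢ|y−yᵢ|, so x and y are optimised independently as 1-D weighted medians.
Total weight W = 301; half = 150.5.
x-coordinate, sorted with cumulative weight:
  x=0 (N1, w=15) cum 15
  x=0 (N2, w=50) cum 65
  x=1 (N6, w=3) cum 68
  x=4 (N3, w=12) cum 80
  x=4 (N4, w=6) cum 86
  x=5 (N5, w=90) cum 176  ← median
  x=10 (N7, w=125) cum 301
⇒ x* = 5
y-coordinate, sorted with cumulative weight:
  y=0 (N6, w=3) cum 3
  y=3 (N7, w=125) cum 128
  y=5 (N4, w=6) cum 134
  y=5 (N5, w=90) cum 224  ← median
  y=6 (N1, w=15) cum 239
  y=6 (N3, w=12) cum 251
  y=9 (N2, w=50) cum 301
⇒ y* = 5

(5, 5)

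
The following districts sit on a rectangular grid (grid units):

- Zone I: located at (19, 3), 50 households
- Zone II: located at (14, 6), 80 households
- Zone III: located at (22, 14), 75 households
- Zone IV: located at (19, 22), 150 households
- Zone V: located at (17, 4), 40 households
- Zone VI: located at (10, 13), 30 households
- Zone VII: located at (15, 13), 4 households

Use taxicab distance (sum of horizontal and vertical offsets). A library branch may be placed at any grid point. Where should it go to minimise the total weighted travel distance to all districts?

(19, 14)

Manhattan distance separates: Σwᵢ(|x−xᵢ|+|y−yᵢ|) = Σwᵢ|x−xᵢ| + Σwᵢ|y−yᵢ|, so x and y are optimised independently as 1-D weighted medians.
Total weight W = 429; half = 214.5.
x-coordinate, sorted with cumulative weight:
  x=10 (Zone VI, w=30) cum 30
  x=14 (Zone II, w=80) cum 110
  x=15 (Zone VII, w=4) cum 114
  x=17 (Zone V, w=40) cum 154
  x=19 (Zone I, w=50) cum 204
  x=19 (Zone IV, w=150) cum 354  ← median
  x=22 (Zone III, w=75) cum 429
⇒ x* = 19
y-coordinate, sorted with cumulative weight:
  y=3 (Zone I, w=50) cum 50
  y=4 (Zone V, w=40) cum 90
  y=6 (Zone II, w=80) cum 170
  y=13 (Zone VI, w=30) cum 200
  y=13 (Zone VII, w=4) cum 204
  y=14 (Zone III, w=75) cum 279  ← median
  y=22 (Zone IV, w=150) cum 429
⇒ y* = 14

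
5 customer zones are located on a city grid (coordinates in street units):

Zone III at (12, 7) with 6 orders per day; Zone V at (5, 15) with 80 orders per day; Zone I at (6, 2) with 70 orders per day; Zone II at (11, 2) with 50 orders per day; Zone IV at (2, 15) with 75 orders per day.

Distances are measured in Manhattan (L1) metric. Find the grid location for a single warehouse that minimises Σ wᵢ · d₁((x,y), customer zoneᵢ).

(5, 15)

Manhattan distance separates: Σwᵢ(|x−xᵢ|+|y−yᵢ|) = Σwᵢ|x−xᵢ| + Σwᵢ|y−yᵢ|, so x and y are optimised independently as 1-D weighted medians.
Total weight W = 281; half = 140.5.
x-coordinate, sorted with cumulative weight:
  x=2 (Zone IV, w=75) cum 75
  x=5 (Zone V, w=80) cum 155  ← median
  x=6 (Zone I, w=70) cum 225
  x=11 (Zone II, w=50) cum 275
  x=12 (Zone III, w=6) cum 281
⇒ x* = 5
y-coordinate, sorted with cumulative weight:
  y=2 (Zone I, w=70) cum 70
  y=2 (Zone II, w=50) cum 120
  y=7 (Zone III, w=6) cum 126
  y=15 (Zone V, w=80) cum 206  ← median
  y=15 (Zone IV, w=75) cum 281
⇒ y* = 15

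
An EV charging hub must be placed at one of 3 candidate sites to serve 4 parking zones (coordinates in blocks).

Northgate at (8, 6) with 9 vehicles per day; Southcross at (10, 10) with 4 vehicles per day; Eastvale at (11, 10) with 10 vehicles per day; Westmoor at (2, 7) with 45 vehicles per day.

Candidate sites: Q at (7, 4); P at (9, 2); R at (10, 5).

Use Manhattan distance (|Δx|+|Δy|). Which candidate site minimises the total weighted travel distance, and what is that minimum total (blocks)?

Q, total 523 blocks

Total weighted distance at each candidate:
  Q (7, 4): total = 523
  P (9, 2): total = 721
  R (10, 5): total = 557
Minimum is at Q with total 523 blocks.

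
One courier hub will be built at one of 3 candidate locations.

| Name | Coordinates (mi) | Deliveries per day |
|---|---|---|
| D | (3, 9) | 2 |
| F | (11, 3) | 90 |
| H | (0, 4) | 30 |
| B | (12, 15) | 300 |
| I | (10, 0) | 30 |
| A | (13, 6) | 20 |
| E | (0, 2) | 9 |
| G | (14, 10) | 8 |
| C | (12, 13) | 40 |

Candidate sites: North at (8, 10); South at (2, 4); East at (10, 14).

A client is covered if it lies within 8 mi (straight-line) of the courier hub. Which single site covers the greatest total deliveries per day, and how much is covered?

Coverage radius r = 8 mi; a point is covered iff (Δx)²+(Δy)² ≤ 8² = 64.
  North (8, 10): covers {D, F, B, A, G, C} → 460
  South (2, 4): covers {D, H, E} → 41
  East (10, 14): covers {B, G, C} → 348
Maximum coverage at North: 460 deliveries per day.

North, covering 460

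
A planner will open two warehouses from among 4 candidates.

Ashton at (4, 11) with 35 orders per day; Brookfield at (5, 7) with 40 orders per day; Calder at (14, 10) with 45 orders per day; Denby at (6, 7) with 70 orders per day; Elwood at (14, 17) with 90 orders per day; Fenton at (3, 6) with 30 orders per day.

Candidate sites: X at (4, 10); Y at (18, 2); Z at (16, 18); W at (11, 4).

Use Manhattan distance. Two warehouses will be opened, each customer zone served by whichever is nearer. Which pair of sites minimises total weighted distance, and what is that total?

Evaluate every pair (each demand assigned to the nearer of the two):
  {X, Z}: total = 1415
  {Z, W}: total = 2385
  {X, W}: total = 2540
  {X, Y}: total = 2675
  {Y, W}: total = 3555
  {Y, Z}: total = 3865
Best pair: {X, Z} with total 1415.

{X, Z}, total 1415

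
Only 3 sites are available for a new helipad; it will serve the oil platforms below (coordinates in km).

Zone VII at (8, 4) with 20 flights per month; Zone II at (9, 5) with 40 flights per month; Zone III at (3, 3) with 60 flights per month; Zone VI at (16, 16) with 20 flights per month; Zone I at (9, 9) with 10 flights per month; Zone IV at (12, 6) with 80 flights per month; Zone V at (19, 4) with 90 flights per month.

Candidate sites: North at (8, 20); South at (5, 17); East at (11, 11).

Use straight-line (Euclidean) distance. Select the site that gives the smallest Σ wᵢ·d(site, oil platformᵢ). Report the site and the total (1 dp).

East, total 2618.5 km

Total weighted distance at each candidate:
  North (8, 20): total = 5186.2
  South (5, 17): total = 4694.2
  East (11, 11): total = 2618.5
Minimum is at East with total 2618.5 km.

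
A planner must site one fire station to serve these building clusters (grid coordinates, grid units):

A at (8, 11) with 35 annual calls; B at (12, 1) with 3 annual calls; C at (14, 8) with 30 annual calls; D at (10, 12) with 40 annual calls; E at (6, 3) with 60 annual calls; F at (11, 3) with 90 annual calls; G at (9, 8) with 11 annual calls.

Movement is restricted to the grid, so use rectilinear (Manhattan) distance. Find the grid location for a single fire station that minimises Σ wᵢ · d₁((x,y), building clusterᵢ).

(10, 3)

Manhattan distance separates: Σwᵢ(|x−xᵢ|+|y−yᵢ|) = Σwᵢ|x−xᵢ| + Σwᵢ|y−yᵢ|, so x and y are optimised independently as 1-D weighted medians.
Total weight W = 269; half = 134.5.
x-coordinate, sorted with cumulative weight:
  x=6 (E, w=60) cum 60
  x=8 (A, w=35) cum 95
  x=9 (G, w=11) cum 106
  x=10 (D, w=40) cum 146  ← median
  x=11 (F, w=90) cum 236
  x=12 (B, w=3) cum 239
  x=14 (C, w=30) cum 269
⇒ x* = 10
y-coordinate, sorted with cumulative weight:
  y=1 (B, w=3) cum 3
  y=3 (E, w=60) cum 63
  y=3 (F, w=90) cum 153  ← median
  y=8 (C, w=30) cum 183
  y=8 (G, w=11) cum 194
  y=11 (A, w=35) cum 229
  y=12 (D, w=40) cum 269
⇒ y* = 3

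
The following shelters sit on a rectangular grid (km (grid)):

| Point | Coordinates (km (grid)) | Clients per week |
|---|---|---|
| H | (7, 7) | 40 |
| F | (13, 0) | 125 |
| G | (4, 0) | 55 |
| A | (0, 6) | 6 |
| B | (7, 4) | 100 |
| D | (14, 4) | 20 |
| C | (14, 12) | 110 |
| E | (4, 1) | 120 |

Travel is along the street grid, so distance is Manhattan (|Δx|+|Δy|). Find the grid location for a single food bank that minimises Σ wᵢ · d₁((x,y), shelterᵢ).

(7, 1)

Manhattan distance separates: Σwᵢ(|x−xᵢ|+|y−yᵢ|) = Σwᵢ|x−xᵢ| + Σwᵢ|y−yᵢ|, so x and y are optimised independently as 1-D weighted medians.
Total weight W = 576; half = 288.
x-coordinate, sorted with cumulative weight:
  x=0 (A, w=6) cum 6
  x=4 (G, w=55) cum 61
  x=4 (E, w=120) cum 181
  x=7 (H, w=40) cum 221
  x=7 (B, w=100) cum 321  ← median
  x=13 (F, w=125) cum 446
  x=14 (D, w=20) cum 466
  x=14 (C, w=110) cum 576
⇒ x* = 7
y-coordinate, sorted with cumulative weight:
  y=0 (F, w=125) cum 125
  y=0 (G, w=55) cum 180
  y=1 (E, w=120) cum 300  ← median
  y=4 (B, w=100) cum 400
  y=4 (D, w=20) cum 420
  y=6 (A, w=6) cum 426
  y=7 (H, w=40) cum 466
  y=12 (C, w=110) cum 576
⇒ y* = 1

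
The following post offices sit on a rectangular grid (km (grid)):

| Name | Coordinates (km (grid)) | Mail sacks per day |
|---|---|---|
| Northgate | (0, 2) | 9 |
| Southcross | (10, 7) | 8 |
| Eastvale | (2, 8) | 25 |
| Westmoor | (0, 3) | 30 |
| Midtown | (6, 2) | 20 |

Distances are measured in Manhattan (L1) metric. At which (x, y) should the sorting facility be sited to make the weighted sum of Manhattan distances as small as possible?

(2, 3)

Manhattan distance separates: Σwᵢ(|x−xᵢ|+|y−yᵢ|) = Σwᵢ|x−xᵢ| + Σwᵢ|y−yᵢ|, so x and y are optimised independently as 1-D weighted medians.
Total weight W = 92; half = 46.
x-coordinate, sorted with cumulative weight:
  x=0 (Northgate, w=9) cum 9
  x=0 (Westmoor, w=30) cum 39
  x=2 (Eastvale, w=25) cum 64  ← median
  x=6 (Midtown, w=20) cum 84
  x=10 (Southcross, w=8) cum 92
⇒ x* = 2
y-coordinate, sorted with cumulative weight:
  y=2 (Northgate, w=9) cum 9
  y=2 (Midtown, w=20) cum 29
  y=3 (Westmoor, w=30) cum 59  ← median
  y=7 (Southcross, w=8) cum 67
  y=8 (Eastvale, w=25) cum 92
⇒ y* = 3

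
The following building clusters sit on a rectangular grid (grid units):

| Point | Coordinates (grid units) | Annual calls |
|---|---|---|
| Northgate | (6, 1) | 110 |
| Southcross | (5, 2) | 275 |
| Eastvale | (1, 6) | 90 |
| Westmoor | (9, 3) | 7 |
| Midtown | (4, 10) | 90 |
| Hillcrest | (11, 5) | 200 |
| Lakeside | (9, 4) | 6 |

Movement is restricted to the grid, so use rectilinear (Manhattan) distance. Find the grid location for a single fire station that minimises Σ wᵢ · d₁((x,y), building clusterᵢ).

Manhattan distance separates: Σwᵢ(|x−xᵢ|+|y−yᵢ|) = Σwᵢ|x−xᵢ| + Σwᵢ|y−yᵢ|, so x and y are optimised independently as 1-D weighted medians.
Total weight W = 778; half = 389.
x-coordinate, sorted with cumulative weight:
  x=1 (Eastvale, w=90) cum 90
  x=4 (Midtown, w=90) cum 180
  x=5 (Southcross, w=275) cum 455  ← median
  x=6 (Northgate, w=110) cum 565
  x=9 (Westmoor, w=7) cum 572
  x=9 (Lakeside, w=6) cum 578
  x=11 (Hillcrest, w=200) cum 778
⇒ x* = 5
y-coordinate, sorted with cumulative weight:
  y=1 (Northgate, w=110) cum 110
  y=2 (Southcross, w=275) cum 385
  y=3 (Westmoor, w=7) cum 392  ← median
  y=4 (Lakeside, w=6) cum 398
  y=5 (Hillcrest, w=200) cum 598
  y=6 (Eastvale, w=90) cum 688
  y=10 (Midtown, w=90) cum 778
⇒ y* = 3

(5, 3)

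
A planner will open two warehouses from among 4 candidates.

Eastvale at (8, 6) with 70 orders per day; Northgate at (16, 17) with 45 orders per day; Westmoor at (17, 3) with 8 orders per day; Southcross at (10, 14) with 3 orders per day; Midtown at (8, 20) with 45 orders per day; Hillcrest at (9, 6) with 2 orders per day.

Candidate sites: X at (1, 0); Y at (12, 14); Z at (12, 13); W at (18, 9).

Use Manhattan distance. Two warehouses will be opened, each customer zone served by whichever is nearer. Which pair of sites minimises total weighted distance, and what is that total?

Evaluate every pair (each demand assigned to the nearer of the two):
  {Y, Z}: total = 1681
  {Y, W}: total = 1689
  {Z, W}: total = 1710
  {X, Y}: total = 1761
  {X, Z}: total = 1774
  {X, W}: total = 2424
Best pair: {Y, Z} with total 1681.

{Y, Z}, total 1681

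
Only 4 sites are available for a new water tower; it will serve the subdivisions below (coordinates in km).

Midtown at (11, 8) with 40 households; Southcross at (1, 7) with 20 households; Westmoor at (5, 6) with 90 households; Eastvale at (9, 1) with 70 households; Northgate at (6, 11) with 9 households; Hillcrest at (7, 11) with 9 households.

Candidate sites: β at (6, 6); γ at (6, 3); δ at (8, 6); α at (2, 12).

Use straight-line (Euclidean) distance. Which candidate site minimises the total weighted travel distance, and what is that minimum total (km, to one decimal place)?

β, total 906.4 km

Total weighted distance at each candidate:
  β (6, 6): total = 906.4
  γ (6, 3): total = 1092.5
  δ (8, 6): total = 1006.9
  α (2, 12): total = 2095.4
Minimum is at β with total 906.4 km.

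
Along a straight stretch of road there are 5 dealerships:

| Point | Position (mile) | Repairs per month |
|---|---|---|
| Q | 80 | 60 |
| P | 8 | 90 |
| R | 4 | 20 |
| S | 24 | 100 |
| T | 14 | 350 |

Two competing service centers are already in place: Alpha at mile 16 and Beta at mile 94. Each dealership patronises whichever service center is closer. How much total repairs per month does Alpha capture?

The indifferent point is the midpoint (16+94)/2 = 55; dealerships left of it (closer to Alpha at 16) go to Alpha, those right go to Beta.
  R at 4 (w=20) → Alpha
  P at 8 (w=90) → Alpha
  T at 14 (w=350) → Alpha
  S at 24 (w=100) → Alpha
  Q at 80 (w=60) → Beta
Alpha captures 560; Beta captures 60.

560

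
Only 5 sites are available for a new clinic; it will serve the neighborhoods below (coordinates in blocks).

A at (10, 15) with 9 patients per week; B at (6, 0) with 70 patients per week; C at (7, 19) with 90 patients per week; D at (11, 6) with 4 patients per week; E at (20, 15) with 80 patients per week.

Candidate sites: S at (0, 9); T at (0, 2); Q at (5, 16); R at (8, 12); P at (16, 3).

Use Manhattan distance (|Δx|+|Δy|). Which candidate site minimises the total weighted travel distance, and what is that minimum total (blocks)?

Total weighted distance at each candidate:
  S (0, 9): total = 4860
  T (0, 2): total = 5627
  Q (5, 16): total = 3038
  R (8, 12): total = 2981
  P (16, 3): total = 4634
Minimum is at R with total 2981 blocks.

R, total 2981 blocks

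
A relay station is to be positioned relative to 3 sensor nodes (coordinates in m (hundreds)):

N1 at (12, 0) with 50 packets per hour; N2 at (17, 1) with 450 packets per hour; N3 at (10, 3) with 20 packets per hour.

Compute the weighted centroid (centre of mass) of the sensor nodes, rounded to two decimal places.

The minimiser of Σwᵢ‖p−pᵢ‖² is the weighted centroid p* = (Σwᵢpᵢ)/(Σwᵢ).
Σwᵢ = 520.
Σwᵢxᵢ = 50·12 + 450·17 + 20·10 = 8450.
Σwᵢyᵢ = 50·0 + 450·1 + 20·3 = 510.
x* = 8450/520 = 16.25, y* = 510/520 = 0.98.

(16.25, 0.98)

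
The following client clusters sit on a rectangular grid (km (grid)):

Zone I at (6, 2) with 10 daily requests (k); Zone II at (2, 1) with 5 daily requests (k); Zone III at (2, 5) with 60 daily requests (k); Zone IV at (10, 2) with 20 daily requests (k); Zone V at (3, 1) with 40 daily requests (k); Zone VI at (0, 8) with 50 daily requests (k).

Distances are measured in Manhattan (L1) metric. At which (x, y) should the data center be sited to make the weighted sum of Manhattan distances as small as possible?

(2, 5)

Manhattan distance separates: Σwᵢ(|x−xᵢ|+|y−yᵢ|) = Σwᵢ|x−xᵢ| + Σwᵢ|y−yᵢ|, so x and y are optimised independently as 1-D weighted medians.
Total weight W = 185; half = 92.5.
x-coordinate, sorted with cumulative weight:
  x=0 (Zone VI, w=50) cum 50
  x=2 (Zone II, w=5) cum 55
  x=2 (Zone III, w=60) cum 115  ← median
  x=3 (Zone V, w=40) cum 155
  x=6 (Zone I, w=10) cum 165
  x=10 (Zone IV, w=20) cum 185
⇒ x* = 2
y-coordinate, sorted with cumulative weight:
  y=1 (Zone II, w=5) cum 5
  y=1 (Zone V, w=40) cum 45
  y=2 (Zone I, w=10) cum 55
  y=2 (Zone IV, w=20) cum 75
  y=5 (Zone III, w=60) cum 135  ← median
  y=8 (Zone VI, w=50) cum 185
⇒ y* = 5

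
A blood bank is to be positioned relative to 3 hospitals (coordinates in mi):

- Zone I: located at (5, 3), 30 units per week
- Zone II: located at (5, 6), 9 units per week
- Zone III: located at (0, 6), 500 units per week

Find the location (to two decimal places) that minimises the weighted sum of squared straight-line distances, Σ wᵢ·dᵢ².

The minimiser of Σwᵢ‖p−pᵢ‖² is the weighted centroid p* = (Σwᵢpᵢ)/(Σwᵢ).
Σwᵢ = 539.
Σwᵢxᵢ = 30·5 + 9·5 + 500·0 = 195.
Σwᵢyᵢ = 30·3 + 9·6 + 500·6 = 3144.
x* = 195/539 = 0.36, y* = 3144/539 = 5.83.

(0.36, 5.83)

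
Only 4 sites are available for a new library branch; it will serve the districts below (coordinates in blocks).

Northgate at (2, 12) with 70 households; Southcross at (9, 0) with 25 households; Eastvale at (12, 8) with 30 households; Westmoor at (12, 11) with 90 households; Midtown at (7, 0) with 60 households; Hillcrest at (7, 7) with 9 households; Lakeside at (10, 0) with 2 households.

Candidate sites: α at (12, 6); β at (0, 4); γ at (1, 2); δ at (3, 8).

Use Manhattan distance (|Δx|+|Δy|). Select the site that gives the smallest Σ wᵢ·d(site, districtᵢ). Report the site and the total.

α, total 2585 blocks

Total weighted distance at each candidate:
  α (12, 6): total = 2585
  β (0, 4): total = 3993
  γ (1, 2): total = 3931
  δ (3, 8): total = 2845
Minimum is at α with total 2585 blocks.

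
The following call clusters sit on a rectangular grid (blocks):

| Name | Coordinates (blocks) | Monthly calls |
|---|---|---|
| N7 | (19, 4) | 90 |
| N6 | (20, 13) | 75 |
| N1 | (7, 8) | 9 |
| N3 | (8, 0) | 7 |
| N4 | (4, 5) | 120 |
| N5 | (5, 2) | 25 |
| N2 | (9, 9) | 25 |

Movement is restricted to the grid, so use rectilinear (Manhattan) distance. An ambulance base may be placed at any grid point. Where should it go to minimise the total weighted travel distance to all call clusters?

Manhattan distance separates: Σwᵢ(|x−xᵢ|+|y−yᵢ|) = Σwᵢ|x−xᵢ| + Σwᵢ|y−yᵢ|, so x and y are optimised independently as 1-D weighted medians.
Total weight W = 351; half = 175.5.
x-coordinate, sorted with cumulative weight:
  x=4 (N4, w=120) cum 120
  x=5 (N5, w=25) cum 145
  x=7 (N1, w=9) cum 154
  x=8 (N3, w=7) cum 161
  x=9 (N2, w=25) cum 186  ← median
  x=19 (N7, w=90) cum 276
  x=20 (N6, w=75) cum 351
⇒ x* = 9
y-coordinate, sorted with cumulative weight:
  y=0 (N3, w=7) cum 7
  y=2 (N5, w=25) cum 32
  y=4 (N7, w=90) cum 122
  y=5 (N4, w=120) cum 242  ← median
  y=8 (N1, w=9) cum 251
  y=9 (N2, w=25) cum 276
  y=13 (N6, w=75) cum 351
⇒ y* = 5

(9, 5)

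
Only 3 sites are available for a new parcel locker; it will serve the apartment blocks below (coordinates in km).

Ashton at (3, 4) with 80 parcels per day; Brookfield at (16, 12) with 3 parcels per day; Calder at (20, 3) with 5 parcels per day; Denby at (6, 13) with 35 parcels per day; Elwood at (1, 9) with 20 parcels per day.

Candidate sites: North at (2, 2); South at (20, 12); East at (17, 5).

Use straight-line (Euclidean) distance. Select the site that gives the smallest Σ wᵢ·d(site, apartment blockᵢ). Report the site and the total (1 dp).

North, total 871.7 km

Total weighted distance at each candidate:
  North (2, 2): total = 871.7
  South (20, 12): total = 2436.0
  East (17, 5): total = 1968.0
Minimum is at North with total 871.7 km.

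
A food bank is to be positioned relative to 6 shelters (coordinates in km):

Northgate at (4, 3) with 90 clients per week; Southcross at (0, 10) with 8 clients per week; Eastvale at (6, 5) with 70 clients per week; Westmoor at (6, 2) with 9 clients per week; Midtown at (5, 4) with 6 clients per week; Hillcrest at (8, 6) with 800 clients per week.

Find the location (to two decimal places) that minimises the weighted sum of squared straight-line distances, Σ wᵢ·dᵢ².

(7.39, 5.64)

The minimiser of Σwᵢ‖p−pᵢ‖² is the weighted centroid p* = (Σwᵢpᵢ)/(Σwᵢ).
Σwᵢ = 983.
Σwᵢxᵢ = 90·4 + 8·0 + 70·6 + 9·6 + 6·5 + 800·8 = 7264.
Σwᵢyᵢ = 90·3 + 8·10 + 70·5 + 9·2 + 6·4 + 800·6 = 5542.
x* = 7264/983 = 7.39, y* = 5542/983 = 5.64.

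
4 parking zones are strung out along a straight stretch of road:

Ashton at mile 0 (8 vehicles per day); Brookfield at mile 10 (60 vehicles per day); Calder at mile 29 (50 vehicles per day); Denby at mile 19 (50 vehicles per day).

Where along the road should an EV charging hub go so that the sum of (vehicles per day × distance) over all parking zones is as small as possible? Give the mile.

x = 19

For a sum of weighted absolute distances on a line, the optimum is the weighted median (not the mean). Total weight W = 168; half-weight = 84.
Sort by position and accumulate weight:
  mile 0 (Ashton, w=8) → cum 8
  mile 10 (Brookfield, w=60) → cum 68
  mile 19 (Denby, w=50) → cum 118  ≥ 84 → median here
  mile 29 (Calder, w=50) → cum 168
Optimal location: mile 19.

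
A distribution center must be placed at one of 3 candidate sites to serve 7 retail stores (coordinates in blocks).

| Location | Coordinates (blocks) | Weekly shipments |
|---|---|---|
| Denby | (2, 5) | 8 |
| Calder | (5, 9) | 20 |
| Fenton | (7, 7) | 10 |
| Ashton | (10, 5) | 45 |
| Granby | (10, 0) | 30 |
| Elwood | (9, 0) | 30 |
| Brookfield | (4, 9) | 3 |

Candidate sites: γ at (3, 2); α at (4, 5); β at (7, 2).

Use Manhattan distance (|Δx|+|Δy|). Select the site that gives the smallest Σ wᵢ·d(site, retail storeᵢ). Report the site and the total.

β, total 864 blocks

Total weighted distance at each candidate:
  γ (3, 2): total = 1286
  α (4, 5): total = 1078
  β (7, 2): total = 864
Minimum is at β with total 864 blocks.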